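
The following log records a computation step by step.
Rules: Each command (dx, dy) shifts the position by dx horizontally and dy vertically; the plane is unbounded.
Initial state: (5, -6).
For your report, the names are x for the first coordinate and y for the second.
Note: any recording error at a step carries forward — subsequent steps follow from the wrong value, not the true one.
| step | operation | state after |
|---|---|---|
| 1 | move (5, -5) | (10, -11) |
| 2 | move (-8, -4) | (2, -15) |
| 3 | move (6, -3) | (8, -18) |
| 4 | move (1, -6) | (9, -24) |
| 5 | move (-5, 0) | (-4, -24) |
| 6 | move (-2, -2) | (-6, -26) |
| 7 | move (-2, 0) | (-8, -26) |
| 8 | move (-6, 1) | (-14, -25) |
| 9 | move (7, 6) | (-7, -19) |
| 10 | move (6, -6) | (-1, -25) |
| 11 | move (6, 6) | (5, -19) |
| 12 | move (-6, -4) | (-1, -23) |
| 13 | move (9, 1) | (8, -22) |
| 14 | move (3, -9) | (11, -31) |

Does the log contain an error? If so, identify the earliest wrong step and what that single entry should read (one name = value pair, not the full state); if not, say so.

Recomputing the run from the initial state:
step 1: x = 10, y = -11
step 2: x = 2, y = -15
step 3: x = 8, y = -18
step 4: x = 9, y = -24
step 5: x = 4, y = -24
step 6: x = 2, y = -26
step 7: x = 0, y = -26
step 8: x = -6, y = -25
step 9: x = 1, y = -19
step 10: x = 7, y = -25
step 11: x = 13, y = -19
step 12: x = 7, y = -23
step 13: x = 16, y = -22
step 14: x = 19, y = -31
The first disagreement with the log is at step 5, where the value should be x = 4.

step 5, x = 4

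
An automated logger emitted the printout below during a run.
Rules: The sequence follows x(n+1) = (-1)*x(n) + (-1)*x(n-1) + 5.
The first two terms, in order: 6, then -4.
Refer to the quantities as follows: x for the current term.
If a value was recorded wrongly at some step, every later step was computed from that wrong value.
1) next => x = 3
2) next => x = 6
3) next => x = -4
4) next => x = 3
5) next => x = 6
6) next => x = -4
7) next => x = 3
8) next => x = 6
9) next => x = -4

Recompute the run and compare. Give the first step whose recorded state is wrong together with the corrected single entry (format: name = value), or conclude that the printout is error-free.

Recomputing the run from the initial state:
step 1: x = 3
step 2: x = 6
step 3: x = -4
step 4: x = 3
step 5: x = 6
step 6: x = -4
step 7: x = 3
step 8: x = 6
step 9: x = -4
This matches the printout at every step.

no error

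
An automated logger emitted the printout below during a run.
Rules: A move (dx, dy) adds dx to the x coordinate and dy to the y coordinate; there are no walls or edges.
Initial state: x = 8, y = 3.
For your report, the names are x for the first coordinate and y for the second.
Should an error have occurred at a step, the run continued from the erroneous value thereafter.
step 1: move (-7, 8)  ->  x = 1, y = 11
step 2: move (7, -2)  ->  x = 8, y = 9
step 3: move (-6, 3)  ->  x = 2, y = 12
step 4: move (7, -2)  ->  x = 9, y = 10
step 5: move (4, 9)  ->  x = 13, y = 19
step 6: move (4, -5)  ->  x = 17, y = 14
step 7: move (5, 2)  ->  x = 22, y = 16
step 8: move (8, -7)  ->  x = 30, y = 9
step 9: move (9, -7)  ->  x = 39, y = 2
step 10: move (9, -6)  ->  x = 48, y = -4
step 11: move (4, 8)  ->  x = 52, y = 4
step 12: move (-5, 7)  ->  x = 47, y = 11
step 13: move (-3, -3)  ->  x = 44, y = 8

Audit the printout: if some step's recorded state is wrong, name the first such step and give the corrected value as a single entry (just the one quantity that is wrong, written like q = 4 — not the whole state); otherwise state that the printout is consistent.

no error

step 1: x = 8 + (-7) = 1, y = 3 + (8) = 11 -> agrees with the printout
step 2: x = 1 + (7) = 8, y = 11 + (-2) = 9 -> checks out
step 3: x = 8 + (-6) = 2, y = 9 + (3) = 12 -> confirmed correct
step 4: x = 2 + (7) = 9, y = 12 + (-2) = 10 -> in agreement
step 5: x = 9 + (4) = 13, y = 10 + (9) = 19 -> matches
step 6: x = 13 + (4) = 17, y = 19 + (-5) = 14 -> exactly as logged
step 7: x = 17 + (5) = 22, y = 14 + (2) = 16 -> no discrepancy
step 8: x = 22 + (8) = 30, y = 16 + (-7) = 9 -> matches
step 9: x = 30 + (9) = 39, y = 9 + (-7) = 2 -> in agreement
step 10: x = 39 + (9) = 48, y = 2 + (-6) = -4 -> in agreement
step 11: x = 48 + (4) = 52, y = -4 + (8) = 4 -> in agreement
step 12: x = 52 + (-5) = 47, y = 4 + (7) = 11 -> verified
step 13: x = 47 + (-3) = 44, y = 11 + (-3) = 8 -> in agreement
The whole run recomputes cleanly — no discrepancies.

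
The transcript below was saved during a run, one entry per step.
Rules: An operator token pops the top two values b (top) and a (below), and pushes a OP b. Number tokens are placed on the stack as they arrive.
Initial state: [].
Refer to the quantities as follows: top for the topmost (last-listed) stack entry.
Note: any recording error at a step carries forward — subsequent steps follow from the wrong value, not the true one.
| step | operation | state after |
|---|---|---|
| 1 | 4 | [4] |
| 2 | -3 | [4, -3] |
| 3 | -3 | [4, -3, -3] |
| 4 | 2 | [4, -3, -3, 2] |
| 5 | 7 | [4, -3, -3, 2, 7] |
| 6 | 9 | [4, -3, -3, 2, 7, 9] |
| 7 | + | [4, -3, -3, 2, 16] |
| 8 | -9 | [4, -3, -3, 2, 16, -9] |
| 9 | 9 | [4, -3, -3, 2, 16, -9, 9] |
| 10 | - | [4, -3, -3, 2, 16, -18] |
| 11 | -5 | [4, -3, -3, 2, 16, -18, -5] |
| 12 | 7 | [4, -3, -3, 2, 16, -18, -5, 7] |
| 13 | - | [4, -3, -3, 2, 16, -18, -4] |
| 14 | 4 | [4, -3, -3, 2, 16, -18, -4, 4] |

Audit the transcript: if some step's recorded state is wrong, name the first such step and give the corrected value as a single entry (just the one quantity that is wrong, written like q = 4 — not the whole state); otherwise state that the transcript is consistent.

1. push 4: top = 4 (in agreement)
2. push -3: top = -3 (verified)
3. push -3: top = -3 (verified)
4. push 2: top = 2 (consistent with the transcript)
5. push 7: top = 7 (matches)
6. push 9: top = 9 (checks out)
7. 7 + 9 = 16 (consistent with the transcript)
8. push -9: top = -9 (agrees with the transcript)
9. push 9: top = 9 (exactly as logged)
10. -9 - 9 = -18 (verified)
11. push -5: top = -5 (no discrepancy)
12. push 7: top = 7 (same as recorded)
13. -5 - 7 = -12 (the transcript has a different value)
So the first discrepancy is step 13, where the right value is top = -12.

step 13, top = -12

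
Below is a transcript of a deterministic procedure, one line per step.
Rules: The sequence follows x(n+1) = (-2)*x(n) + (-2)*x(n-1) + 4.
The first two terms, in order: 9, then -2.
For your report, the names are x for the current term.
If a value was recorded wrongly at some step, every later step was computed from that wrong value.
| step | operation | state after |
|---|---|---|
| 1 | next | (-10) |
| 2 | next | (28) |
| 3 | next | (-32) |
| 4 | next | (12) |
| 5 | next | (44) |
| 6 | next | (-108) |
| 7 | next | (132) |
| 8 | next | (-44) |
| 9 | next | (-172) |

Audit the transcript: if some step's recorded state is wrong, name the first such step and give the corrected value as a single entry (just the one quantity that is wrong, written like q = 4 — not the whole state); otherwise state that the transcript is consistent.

Recomputing the run from the initial state:
step 1: x = -10
step 2: x = 28
step 3: x = -32
step 4: x = 12
step 5: x = 44
step 6: x = -108
step 7: x = 132
step 8: x = -44
step 9: x = -172
This matches the transcript at every step.

no error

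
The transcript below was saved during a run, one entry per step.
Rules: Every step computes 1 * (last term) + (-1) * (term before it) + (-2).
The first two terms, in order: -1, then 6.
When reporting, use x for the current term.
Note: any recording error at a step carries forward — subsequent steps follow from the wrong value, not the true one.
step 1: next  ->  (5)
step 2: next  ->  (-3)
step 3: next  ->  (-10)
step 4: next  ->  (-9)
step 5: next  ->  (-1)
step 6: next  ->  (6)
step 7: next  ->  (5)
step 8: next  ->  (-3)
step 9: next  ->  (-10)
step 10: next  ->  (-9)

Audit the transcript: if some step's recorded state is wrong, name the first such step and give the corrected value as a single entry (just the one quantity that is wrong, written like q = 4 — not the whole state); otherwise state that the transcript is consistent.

no error

step 1: x = 1*(6) + (-1)*(-1) + (-2) = 5 -> no discrepancy
step 2: x = 1*(5) + (-1)*(6) + (-2) = -3 -> no discrepancy
step 3: x = 1*(-3) + (-1)*(5) + (-2) = -10 -> no discrepancy
step 4: x = 1*(-10) + (-1)*(-3) + (-2) = -9 -> no discrepancy
step 5: x = 1*(-9) + (-1)*(-10) + (-2) = -1 -> exactly as logged
step 6: x = 1*(-1) + (-1)*(-9) + (-2) = 6 -> agrees with the transcript
step 7: x = 1*(6) + (-1)*(-1) + (-2) = 5 -> confirmed correct
step 8: x = 1*(5) + (-1)*(6) + (-2) = -3 -> no discrepancy
step 9: x = 1*(-3) + (-1)*(5) + (-2) = -10 -> confirmed correct
step 10: x = 1*(-10) + (-1)*(-3) + (-2) = -9 -> agrees with the transcript
All entries verified; no error found.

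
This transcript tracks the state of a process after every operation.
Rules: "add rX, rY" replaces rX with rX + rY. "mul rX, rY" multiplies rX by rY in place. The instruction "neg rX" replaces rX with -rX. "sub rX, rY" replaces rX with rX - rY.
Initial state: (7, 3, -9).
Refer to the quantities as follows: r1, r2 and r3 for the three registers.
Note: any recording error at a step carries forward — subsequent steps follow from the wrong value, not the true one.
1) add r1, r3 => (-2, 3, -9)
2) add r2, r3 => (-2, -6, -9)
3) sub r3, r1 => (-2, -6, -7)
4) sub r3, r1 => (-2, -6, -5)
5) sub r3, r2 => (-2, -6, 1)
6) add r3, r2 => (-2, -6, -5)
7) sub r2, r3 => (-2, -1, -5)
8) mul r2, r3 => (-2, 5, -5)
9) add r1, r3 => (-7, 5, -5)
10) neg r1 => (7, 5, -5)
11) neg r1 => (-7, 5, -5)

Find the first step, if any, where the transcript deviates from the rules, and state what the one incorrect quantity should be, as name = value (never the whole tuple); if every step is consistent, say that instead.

no error

Recomputing the run from the initial state:
step 1: r1 = -2, r2 = 3, r3 = -9
step 2: r1 = -2, r2 = -6, r3 = -9
step 3: r1 = -2, r2 = -6, r3 = -7
step 4: r1 = -2, r2 = -6, r3 = -5
step 5: r1 = -2, r2 = -6, r3 = 1
step 6: r1 = -2, r2 = -6, r3 = -5
step 7: r1 = -2, r2 = -1, r3 = -5
step 8: r1 = -2, r2 = 5, r3 = -5
step 9: r1 = -7, r2 = 5, r3 = -5
step 10: r1 = 7, r2 = 5, r3 = -5
step 11: r1 = -7, r2 = 5, r3 = -5
This matches the transcript at every step.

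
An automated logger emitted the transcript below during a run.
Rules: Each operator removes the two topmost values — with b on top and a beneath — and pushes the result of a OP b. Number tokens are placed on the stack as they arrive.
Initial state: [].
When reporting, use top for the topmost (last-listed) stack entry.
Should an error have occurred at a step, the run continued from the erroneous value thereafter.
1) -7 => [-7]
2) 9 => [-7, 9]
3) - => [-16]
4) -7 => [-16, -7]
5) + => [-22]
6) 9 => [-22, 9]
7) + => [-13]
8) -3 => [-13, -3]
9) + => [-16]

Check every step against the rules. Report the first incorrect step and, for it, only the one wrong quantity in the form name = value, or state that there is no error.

step 5, top = -23

1. push -7: top = -7 (checks out)
2. push 9: top = 9 (same as recorded)
3. -7 - 9 = -16 (agrees with the transcript)
4. push -7: top = -7 (same as recorded)
5. -16 + -7 = -23 (a discrepancy with the transcript)
Step 5 is the first one off; corrected, top = -23.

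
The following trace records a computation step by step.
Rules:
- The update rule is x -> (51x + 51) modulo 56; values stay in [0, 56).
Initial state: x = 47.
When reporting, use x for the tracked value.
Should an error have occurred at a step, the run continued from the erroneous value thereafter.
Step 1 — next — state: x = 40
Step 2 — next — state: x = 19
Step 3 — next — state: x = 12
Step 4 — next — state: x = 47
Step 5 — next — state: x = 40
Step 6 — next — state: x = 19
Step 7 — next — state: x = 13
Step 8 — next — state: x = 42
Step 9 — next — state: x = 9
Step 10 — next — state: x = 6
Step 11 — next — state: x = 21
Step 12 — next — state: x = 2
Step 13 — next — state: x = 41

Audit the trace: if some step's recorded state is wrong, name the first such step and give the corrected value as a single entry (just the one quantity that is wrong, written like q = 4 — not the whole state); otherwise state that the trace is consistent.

Recomputing the run from the initial state:
step 1: x = 40
step 2: x = 19
step 3: x = 12
step 4: x = 47
step 5: x = 40
step 6: x = 19
step 7: x = 12
step 8: x = 47
step 9: x = 40
step 10: x = 19
step 11: x = 12
step 12: x = 47
step 13: x = 40
The first disagreement with the trace is at step 7, where the value should be x = 12.

step 7, x = 12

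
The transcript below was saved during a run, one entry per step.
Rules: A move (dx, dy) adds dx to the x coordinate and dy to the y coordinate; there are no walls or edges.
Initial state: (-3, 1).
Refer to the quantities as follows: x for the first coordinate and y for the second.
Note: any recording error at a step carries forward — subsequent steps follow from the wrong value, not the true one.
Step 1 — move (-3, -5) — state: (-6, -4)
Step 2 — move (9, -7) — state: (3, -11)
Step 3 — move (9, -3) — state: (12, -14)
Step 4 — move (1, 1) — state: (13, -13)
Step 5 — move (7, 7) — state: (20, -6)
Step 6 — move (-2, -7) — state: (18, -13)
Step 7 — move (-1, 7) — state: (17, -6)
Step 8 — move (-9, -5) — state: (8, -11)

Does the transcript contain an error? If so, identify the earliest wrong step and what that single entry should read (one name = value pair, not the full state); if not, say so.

no error

Recomputing the run from the initial state:
step 1: x = -6, y = -4
step 2: x = 3, y = -11
step 3: x = 12, y = -14
step 4: x = 13, y = -13
step 5: x = 20, y = -6
step 6: x = 18, y = -13
step 7: x = 17, y = -6
step 8: x = 8, y = -11
This matches the transcript at every step.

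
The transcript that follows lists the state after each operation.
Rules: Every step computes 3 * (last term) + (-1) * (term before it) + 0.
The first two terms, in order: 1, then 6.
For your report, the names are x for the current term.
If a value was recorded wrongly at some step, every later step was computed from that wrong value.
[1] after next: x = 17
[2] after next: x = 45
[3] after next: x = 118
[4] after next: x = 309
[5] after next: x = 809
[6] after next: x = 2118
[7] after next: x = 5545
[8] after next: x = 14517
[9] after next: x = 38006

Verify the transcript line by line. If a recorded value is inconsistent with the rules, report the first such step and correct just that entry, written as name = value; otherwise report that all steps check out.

Step 1: x = 3*(6) + (-1)*(1) + (0) = 17 — consistent with the transcript.
Step 2: x = 3*(17) + (-1)*(6) + (0) = 45 — in agreement.
Step 3: x = 3*(45) + (-1)*(17) + (0) = 118 — same as recorded.
Step 4: x = 3*(118) + (-1)*(45) + (0) = 309 — checks out.
Step 5: x = 3*(309) + (-1)*(118) + (0) = 809 — exactly as logged.
Step 6: x = 3*(809) + (-1)*(309) + (0) = 2118 — checks out.
Step 7: x = 3*(2118) + (-1)*(809) + (0) = 5545 — no discrepancy.
Step 8: x = 3*(5545) + (-1)*(2118) + (0) = 14517 — exactly as logged.
Step 9: x = 3*(14517) + (-1)*(5545) + (0) = 38006 — checks out.
Each recorded entry agrees with the recomputation.

no error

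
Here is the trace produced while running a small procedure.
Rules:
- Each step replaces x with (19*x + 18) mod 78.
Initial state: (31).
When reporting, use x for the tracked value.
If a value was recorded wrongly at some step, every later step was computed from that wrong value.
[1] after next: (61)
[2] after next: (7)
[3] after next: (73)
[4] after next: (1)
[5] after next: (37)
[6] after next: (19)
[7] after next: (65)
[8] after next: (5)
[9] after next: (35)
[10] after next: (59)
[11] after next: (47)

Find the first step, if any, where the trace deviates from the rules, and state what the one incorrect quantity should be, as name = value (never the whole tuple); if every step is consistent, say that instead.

step 7, x = 67

step 1: x = (19*31 + 18) mod 78 = 61 -> verified
step 2: x = (19*61 + 18) mod 78 = 7 -> in agreement
step 3: x = (19*7 + 18) mod 78 = 73 -> in agreement
step 4: x = (19*73 + 18) mod 78 = 1 -> exactly as logged
step 5: x = (19*1 + 18) mod 78 = 37 -> matches
step 6: x = (19*37 + 18) mod 78 = 19 -> agrees with the trace
step 7: x = (19*19 + 18) mod 78 = 67 -> a discrepancy with the trace
The earliest wrong entry is at step 7: it should read x = 67.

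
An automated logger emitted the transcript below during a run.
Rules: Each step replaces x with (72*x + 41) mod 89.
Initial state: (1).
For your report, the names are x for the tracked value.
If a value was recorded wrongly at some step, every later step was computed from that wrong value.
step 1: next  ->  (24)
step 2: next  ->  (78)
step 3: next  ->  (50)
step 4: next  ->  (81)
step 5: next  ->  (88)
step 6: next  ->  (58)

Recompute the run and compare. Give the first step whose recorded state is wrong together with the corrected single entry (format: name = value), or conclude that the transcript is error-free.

Recomputing the run from the initial state:
step 1: x = 24
step 2: x = 78
step 3: x = 50
step 4: x = 81
step 5: x = 88
step 6: x = 58
This matches the transcript at every step.

no error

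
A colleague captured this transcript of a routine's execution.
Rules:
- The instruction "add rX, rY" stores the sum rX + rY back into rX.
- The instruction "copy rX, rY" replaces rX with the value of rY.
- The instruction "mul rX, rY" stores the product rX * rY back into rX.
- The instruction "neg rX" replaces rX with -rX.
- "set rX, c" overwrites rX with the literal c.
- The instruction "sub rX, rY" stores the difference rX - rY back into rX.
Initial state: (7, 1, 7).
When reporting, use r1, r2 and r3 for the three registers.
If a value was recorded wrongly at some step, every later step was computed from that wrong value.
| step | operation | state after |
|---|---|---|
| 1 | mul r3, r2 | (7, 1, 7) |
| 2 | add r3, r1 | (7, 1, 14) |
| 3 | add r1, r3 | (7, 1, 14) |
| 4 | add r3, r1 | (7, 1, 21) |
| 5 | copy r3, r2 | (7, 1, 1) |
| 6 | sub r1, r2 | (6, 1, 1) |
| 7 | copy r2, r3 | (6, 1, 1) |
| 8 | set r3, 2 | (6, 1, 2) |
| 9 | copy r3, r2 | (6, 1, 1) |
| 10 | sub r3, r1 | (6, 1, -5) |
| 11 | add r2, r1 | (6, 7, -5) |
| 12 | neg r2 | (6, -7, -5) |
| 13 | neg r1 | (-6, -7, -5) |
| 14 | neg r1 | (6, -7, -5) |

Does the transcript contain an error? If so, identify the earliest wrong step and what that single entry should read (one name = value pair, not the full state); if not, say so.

step 3, r1 = 21

1. r3 = 7 * 1 = 7 (agrees with the transcript)
2. r3 = 7 + 7 = 14 (matches)
3. r1 = 7 + 14 = 21 (this is not what the transcript shows)
The audit stops at step 3: the recorded entry is wrong and should be r1 = 21.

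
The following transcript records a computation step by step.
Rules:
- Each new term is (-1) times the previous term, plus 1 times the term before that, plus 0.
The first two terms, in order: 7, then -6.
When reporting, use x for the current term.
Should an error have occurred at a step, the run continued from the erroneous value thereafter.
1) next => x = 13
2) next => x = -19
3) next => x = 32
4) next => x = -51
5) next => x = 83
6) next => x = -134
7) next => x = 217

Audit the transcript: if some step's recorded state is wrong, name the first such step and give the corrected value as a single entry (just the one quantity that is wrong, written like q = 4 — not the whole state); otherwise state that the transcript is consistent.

no error

Recomputing the run from the initial state:
step 1: x = 13
step 2: x = -19
step 3: x = 32
step 4: x = -51
step 5: x = 83
step 6: x = -134
step 7: x = 217
This matches the transcript at every step.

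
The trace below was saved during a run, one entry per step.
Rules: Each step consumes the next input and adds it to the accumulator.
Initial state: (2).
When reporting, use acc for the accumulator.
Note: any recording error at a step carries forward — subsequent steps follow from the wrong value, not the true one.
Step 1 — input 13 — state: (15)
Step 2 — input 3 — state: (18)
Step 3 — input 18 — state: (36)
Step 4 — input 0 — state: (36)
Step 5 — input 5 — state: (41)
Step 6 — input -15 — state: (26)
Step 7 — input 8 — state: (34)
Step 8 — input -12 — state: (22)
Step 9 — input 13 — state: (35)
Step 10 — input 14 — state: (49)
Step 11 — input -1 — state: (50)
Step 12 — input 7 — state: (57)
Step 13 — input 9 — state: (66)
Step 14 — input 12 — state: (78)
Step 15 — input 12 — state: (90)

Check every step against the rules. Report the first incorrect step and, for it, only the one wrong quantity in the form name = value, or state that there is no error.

step 11, acc = 48

Recomputing the run from the initial state:
step 1: acc = 15
step 2: acc = 18
step 3: acc = 36
step 4: acc = 36
step 5: acc = 41
step 6: acc = 26
step 7: acc = 34
step 8: acc = 22
step 9: acc = 35
step 10: acc = 49
step 11: acc = 48
step 12: acc = 55
step 13: acc = 64
step 14: acc = 76
step 15: acc = 88
The first disagreement with the trace is at step 11, where the value should be acc = 48.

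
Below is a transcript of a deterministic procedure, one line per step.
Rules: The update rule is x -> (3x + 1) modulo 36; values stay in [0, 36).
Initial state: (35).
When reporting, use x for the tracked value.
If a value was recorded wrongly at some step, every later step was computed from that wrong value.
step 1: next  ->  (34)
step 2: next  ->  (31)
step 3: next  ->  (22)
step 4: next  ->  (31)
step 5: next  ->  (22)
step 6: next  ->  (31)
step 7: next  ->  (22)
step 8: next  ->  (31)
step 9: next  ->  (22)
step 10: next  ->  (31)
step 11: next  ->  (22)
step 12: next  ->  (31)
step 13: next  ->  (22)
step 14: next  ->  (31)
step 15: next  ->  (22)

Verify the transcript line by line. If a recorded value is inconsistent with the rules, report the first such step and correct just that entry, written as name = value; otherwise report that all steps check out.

no error

step 1: x = (3*35 + 1) mod 36 = 34 -> agrees with the transcript
step 2: x = (3*34 + 1) mod 36 = 31 -> verified
step 3: x = (3*31 + 1) mod 36 = 22 -> same as recorded
step 4: x = (3*22 + 1) mod 36 = 31 -> consistent with the transcript
step 5: x = (3*31 + 1) mod 36 = 22 -> verified
step 6: x = (3*22 + 1) mod 36 = 31 -> exactly as logged
step 7: x = (3*31 + 1) mod 36 = 22 -> agrees with the transcript
step 8: x = (3*22 + 1) mod 36 = 31 -> verified
step 9: x = (3*31 + 1) mod 36 = 22 -> verified
step 10: x = (3*22 + 1) mod 36 = 31 -> checks out
step 11: x = (3*31 + 1) mod 36 = 22 -> matches
step 12: x = (3*22 + 1) mod 36 = 31 -> in agreement
step 13: x = (3*31 + 1) mod 36 = 22 -> consistent with the transcript
step 14: x = (3*22 + 1) mod 36 = 31 -> checks out
step 15: x = (3*31 + 1) mod 36 = 22 -> no discrepancy
Nothing is out of place; the run is error-free.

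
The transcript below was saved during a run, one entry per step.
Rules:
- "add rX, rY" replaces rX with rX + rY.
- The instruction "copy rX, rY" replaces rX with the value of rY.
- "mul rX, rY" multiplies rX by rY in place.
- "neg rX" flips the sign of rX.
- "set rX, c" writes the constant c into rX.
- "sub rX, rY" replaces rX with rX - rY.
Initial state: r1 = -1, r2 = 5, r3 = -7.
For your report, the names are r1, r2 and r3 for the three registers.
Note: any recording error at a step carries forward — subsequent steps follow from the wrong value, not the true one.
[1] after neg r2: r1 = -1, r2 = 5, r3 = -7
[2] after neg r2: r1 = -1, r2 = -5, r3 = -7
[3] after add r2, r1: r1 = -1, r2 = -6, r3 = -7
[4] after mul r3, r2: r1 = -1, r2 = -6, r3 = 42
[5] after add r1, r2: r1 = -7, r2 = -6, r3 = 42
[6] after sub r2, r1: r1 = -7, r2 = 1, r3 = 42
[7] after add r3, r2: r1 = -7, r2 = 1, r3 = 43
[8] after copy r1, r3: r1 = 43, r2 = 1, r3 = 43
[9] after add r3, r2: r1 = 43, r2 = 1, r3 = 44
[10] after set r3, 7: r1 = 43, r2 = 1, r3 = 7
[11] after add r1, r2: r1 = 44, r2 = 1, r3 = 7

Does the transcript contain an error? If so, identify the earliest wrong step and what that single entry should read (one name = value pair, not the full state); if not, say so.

step 1: r2 = -(5) = -5 -> this is not what the transcript shows
So the first discrepancy is step 1, where the right value is r2 = -5.

step 1, r2 = -5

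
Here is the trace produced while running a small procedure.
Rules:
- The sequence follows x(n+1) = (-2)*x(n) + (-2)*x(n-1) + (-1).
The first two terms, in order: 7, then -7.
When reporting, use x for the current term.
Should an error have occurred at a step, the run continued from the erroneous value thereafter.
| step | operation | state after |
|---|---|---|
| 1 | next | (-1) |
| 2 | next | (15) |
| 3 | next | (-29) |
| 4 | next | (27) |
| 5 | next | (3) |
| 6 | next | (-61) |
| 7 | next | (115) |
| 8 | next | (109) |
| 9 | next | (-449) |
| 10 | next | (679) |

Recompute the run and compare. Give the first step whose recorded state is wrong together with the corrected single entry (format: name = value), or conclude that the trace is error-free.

step 8, x = -109

1. x = -2*(-7) + (-2)*(7) + (-1) = -1 (matches)
2. x = -2*(-1) + (-2)*(-7) + (-1) = 15 (in agreement)
3. x = -2*(15) + (-2)*(-1) + (-1) = -29 (consistent with the trace)
4. x = -2*(-29) + (-2)*(15) + (-1) = 27 (matches)
5. x = -2*(27) + (-2)*(-29) + (-1) = 3 (exactly as logged)
6. x = -2*(3) + (-2)*(27) + (-1) = -61 (verified)
7. x = -2*(-61) + (-2)*(3) + (-1) = 115 (agrees with the trace)
8. x = -2*(115) + (-2)*(-61) + (-1) = -109 (the entry is off here)
Conclusion: step 8 carries the first error; the entry should be x = -109.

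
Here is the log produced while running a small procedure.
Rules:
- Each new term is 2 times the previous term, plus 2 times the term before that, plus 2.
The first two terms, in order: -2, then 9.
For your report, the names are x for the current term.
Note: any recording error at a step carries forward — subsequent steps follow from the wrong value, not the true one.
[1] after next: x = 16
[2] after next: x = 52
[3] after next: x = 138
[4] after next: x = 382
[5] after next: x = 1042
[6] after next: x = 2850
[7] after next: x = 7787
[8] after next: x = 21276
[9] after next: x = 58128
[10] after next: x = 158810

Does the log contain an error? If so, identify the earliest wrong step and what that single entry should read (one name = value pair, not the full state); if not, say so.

step 7, x = 7786

step 1: x = 2*(9) + (2)*(-2) + (2) = 16 -> exactly as logged
step 2: x = 2*(16) + (2)*(9) + (2) = 52 -> matches
step 3: x = 2*(52) + (2)*(16) + (2) = 138 -> exactly as logged
step 4: x = 2*(138) + (2)*(52) + (2) = 382 -> confirmed correct
step 5: x = 2*(382) + (2)*(138) + (2) = 1042 -> matches
step 6: x = 2*(1042) + (2)*(382) + (2) = 2850 -> checks out
step 7: x = 2*(2850) + (2)*(1042) + (2) = 7786 -> the log disagrees here
That makes step 7 the first incorrect line — x = 7786 is what it should show.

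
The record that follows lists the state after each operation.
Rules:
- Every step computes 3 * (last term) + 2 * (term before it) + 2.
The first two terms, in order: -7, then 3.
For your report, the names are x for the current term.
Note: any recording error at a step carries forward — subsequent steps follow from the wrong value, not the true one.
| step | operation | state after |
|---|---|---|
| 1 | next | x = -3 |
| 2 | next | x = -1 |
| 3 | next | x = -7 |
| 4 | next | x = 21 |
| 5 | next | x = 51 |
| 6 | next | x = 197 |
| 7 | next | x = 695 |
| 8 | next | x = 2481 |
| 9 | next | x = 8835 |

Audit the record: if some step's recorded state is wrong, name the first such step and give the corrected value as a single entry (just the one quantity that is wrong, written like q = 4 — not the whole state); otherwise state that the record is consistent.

step 4, x = -21

1. x = 3*(3) + (2)*(-7) + (2) = -3 (agrees with the record)
2. x = 3*(-3) + (2)*(3) + (2) = -1 (confirmed correct)
3. x = 3*(-1) + (2)*(-3) + (2) = -7 (same as recorded)
4. x = 3*(-7) + (2)*(-1) + (2) = -21 (a discrepancy with the record)
That makes step 4 the first incorrect line — x = -21 is what it should show.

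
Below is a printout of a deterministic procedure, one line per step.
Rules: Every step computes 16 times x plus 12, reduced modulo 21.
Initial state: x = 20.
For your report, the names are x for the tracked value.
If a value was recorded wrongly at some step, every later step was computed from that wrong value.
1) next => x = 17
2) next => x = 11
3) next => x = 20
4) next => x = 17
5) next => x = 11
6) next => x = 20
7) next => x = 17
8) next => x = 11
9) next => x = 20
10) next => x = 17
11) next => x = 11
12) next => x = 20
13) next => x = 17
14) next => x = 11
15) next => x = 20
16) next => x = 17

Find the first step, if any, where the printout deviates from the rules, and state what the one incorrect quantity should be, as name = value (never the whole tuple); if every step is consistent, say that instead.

Recomputing the run from the initial state:
step 1: x = 17
step 2: x = 11
step 3: x = 20
step 4: x = 17
step 5: x = 11
step 6: x = 20
step 7: x = 17
step 8: x = 11
step 9: x = 20
step 10: x = 17
step 11: x = 11
step 12: x = 20
step 13: x = 17
step 14: x = 11
step 15: x = 20
step 16: x = 17
This matches the printout at every step.

no error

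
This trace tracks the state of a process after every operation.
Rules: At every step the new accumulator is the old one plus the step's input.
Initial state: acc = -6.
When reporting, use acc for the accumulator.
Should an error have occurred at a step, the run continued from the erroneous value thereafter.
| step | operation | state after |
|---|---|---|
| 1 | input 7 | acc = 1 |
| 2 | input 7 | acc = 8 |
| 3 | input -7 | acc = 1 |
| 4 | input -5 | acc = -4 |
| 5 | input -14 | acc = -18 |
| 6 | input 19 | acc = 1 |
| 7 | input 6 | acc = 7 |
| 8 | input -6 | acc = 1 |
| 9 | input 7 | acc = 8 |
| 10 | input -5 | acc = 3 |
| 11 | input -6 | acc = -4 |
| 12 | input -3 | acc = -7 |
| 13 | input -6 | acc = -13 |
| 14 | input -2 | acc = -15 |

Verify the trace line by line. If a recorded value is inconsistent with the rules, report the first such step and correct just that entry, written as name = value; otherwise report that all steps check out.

step 11, acc = -3

Recomputing the run from the initial state:
step 1: acc = 1
step 2: acc = 8
step 3: acc = 1
step 4: acc = -4
step 5: acc = -18
step 6: acc = 1
step 7: acc = 7
step 8: acc = 1
step 9: acc = 8
step 10: acc = 3
step 11: acc = -3
step 12: acc = -6
step 13: acc = -12
step 14: acc = -14
The first disagreement with the trace is at step 11, where the value should be acc = -3.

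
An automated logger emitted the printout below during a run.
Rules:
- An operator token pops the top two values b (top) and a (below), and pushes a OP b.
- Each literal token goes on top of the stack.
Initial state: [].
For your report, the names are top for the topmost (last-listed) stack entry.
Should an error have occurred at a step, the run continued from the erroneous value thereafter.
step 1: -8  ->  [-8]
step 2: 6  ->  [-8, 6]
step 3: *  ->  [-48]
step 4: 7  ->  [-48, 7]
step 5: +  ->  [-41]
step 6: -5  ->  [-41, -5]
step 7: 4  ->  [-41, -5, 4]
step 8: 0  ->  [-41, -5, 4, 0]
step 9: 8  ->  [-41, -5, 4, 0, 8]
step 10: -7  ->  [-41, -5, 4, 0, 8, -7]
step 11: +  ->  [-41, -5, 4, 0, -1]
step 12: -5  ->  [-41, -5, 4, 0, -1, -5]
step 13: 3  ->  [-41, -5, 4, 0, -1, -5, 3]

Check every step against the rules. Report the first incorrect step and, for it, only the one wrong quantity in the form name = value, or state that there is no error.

1. push -8: top = -8 (exactly as logged)
2. push 6: top = 6 (exactly as logged)
3. -8 * 6 = -48 (checks out)
4. push 7: top = 7 (confirmed correct)
5. -48 + 7 = -41 (confirmed correct)
6. push -5: top = -5 (in agreement)
7. push 4: top = 4 (agrees with the printout)
8. push 0: top = 0 (verified)
9. push 8: top = 8 (in agreement)
10. push -7: top = -7 (checks out)
11. 8 + -7 = 1 (this is not what the printout shows)
Conclusion: step 11 carries the first error; the entry should be top = 1.

step 11, top = 1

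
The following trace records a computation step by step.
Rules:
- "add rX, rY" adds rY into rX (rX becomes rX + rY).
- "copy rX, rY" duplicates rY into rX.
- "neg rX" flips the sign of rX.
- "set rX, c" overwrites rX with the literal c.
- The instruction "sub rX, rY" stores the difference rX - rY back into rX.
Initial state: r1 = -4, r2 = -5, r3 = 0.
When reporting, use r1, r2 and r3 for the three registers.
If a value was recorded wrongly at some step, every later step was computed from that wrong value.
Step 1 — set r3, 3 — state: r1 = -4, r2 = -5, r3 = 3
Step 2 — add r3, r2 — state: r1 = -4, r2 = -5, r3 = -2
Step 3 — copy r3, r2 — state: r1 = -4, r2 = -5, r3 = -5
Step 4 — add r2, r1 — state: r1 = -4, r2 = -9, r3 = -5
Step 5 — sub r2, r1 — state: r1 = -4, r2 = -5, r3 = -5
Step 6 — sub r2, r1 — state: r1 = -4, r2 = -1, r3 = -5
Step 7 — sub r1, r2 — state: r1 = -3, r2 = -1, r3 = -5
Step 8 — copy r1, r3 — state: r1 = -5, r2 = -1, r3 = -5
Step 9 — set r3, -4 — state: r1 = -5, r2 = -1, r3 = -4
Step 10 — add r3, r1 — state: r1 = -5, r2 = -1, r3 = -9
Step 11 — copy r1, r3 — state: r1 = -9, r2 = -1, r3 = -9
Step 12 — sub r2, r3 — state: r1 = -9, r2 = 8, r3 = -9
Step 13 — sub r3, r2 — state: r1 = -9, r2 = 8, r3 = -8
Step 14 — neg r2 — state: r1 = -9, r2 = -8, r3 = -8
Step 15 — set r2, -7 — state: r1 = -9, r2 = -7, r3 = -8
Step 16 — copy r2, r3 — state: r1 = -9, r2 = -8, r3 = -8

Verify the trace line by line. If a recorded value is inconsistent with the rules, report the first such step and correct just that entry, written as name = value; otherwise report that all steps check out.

step 13, r3 = -17

step 1: r3 = 3 -> same as recorded
step 2: r3 = 3 + -5 = -2 -> verified
step 3: r3 = -5 -> confirmed correct
step 4: r2 = -5 + -4 = -9 -> in agreement
step 5: r2 = -9 - -4 = -5 -> no discrepancy
step 6: r2 = -5 - -4 = -1 -> agrees with the trace
step 7: r1 = -4 - -1 = -3 -> confirmed correct
step 8: r1 = -5 -> verified
step 9: r3 = -4 -> no discrepancy
step 10: r3 = -4 + -5 = -9 -> agrees with the trace
step 11: r1 = -9 -> same as recorded
step 12: r2 = -1 - -9 = 8 -> in agreement
step 13: r3 = -9 - 8 = -17 -> the trace disagrees here
The earliest wrong entry is at step 13: it should read r3 = -17.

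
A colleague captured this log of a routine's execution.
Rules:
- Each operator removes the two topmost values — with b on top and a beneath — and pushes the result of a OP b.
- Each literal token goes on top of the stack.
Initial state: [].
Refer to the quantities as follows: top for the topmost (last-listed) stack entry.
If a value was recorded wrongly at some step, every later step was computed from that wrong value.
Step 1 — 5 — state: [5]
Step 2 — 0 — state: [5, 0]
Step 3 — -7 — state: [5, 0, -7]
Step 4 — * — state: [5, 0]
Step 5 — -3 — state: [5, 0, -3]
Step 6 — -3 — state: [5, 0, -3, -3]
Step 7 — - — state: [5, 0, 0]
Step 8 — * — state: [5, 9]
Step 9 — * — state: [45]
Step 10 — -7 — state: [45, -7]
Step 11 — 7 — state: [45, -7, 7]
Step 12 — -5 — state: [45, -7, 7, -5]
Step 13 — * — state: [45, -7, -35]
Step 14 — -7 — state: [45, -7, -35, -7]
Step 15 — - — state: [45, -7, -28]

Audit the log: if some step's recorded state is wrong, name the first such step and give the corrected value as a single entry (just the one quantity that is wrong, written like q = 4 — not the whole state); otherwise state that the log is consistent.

1. push 5: top = 5 (in agreement)
2. push 0: top = 0 (agrees with the log)
3. push -7: top = -7 (agrees with the log)
4. 0 * -7 = 0 (checks out)
5. push -3: top = -3 (same as recorded)
6. push -3: top = -3 (same as recorded)
7. -3 - -3 = 0 (consistent with the log)
8. 0 * 0 = 0 (the recorded entry deviates here)
Step 8 is the first one off; corrected, top = 0.

step 8, top = 0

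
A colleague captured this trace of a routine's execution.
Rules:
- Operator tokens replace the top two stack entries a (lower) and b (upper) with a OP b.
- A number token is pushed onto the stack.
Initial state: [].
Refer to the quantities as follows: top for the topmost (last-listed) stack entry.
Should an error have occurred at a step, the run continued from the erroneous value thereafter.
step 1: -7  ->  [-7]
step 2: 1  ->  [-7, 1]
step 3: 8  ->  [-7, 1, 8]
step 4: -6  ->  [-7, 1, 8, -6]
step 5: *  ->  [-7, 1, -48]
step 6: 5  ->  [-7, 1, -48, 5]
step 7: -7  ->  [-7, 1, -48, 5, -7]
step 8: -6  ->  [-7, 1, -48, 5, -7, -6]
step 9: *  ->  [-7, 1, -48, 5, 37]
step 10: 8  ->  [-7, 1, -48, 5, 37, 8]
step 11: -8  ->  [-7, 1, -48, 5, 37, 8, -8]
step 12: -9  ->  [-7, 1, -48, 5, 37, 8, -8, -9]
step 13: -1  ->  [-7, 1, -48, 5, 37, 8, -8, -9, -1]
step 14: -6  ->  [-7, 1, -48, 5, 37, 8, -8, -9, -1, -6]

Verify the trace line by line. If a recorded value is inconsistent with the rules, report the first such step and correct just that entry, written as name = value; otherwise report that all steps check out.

step 9, top = 42

Step 1: push -7: top = -7 — in agreement.
Step 2: push 1: top = 1 — confirmed correct.
Step 3: push 8: top = 8 — checks out.
Step 4: push -6: top = -6 — exactly as logged.
Step 5: 8 * -6 = -48 — in agreement.
Step 6: push 5: top = 5 — verified.
Step 7: push -7: top = -7 — same as recorded.
Step 8: push -6: top = -6 — checks out.
Step 9: -7 * -6 = 42 — this is not what the trace shows.
So the first discrepancy is step 9, where the right value is top = 42.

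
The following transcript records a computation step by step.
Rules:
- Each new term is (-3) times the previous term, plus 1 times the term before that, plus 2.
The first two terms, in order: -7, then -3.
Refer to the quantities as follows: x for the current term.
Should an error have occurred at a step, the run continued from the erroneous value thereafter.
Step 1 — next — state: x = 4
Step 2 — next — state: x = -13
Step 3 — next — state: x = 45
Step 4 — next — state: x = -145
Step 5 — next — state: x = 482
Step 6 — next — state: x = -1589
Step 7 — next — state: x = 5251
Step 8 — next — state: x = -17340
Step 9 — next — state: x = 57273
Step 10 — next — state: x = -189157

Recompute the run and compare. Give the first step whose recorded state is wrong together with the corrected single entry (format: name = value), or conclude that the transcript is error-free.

step 4, x = -146

Step 1: x = -3*(-3) + (1)*(-7) + (2) = 4 — verified.
Step 2: x = -3*(4) + (1)*(-3) + (2) = -13 — matches.
Step 3: x = -3*(-13) + (1)*(4) + (2) = 45 — same as recorded.
Step 4: x = -3*(45) + (1)*(-13) + (2) = -146 — this is not what the transcript shows.
So the first discrepancy is step 4, where the right value is x = -146.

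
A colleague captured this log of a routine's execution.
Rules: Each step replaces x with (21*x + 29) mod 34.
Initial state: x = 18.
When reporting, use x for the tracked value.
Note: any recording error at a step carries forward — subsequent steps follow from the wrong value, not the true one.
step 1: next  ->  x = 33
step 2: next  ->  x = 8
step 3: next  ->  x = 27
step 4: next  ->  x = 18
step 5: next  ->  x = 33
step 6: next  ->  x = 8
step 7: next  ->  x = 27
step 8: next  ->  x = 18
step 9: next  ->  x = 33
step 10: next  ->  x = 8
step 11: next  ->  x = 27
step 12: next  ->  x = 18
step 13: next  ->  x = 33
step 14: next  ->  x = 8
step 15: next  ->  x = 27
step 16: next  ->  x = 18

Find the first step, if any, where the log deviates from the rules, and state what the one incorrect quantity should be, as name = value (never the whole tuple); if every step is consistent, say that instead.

Recomputing the run from the initial state:
step 1: x = 33
step 2: x = 8
step 3: x = 27
step 4: x = 18
step 5: x = 33
step 6: x = 8
step 7: x = 27
step 8: x = 18
step 9: x = 33
step 10: x = 8
step 11: x = 27
step 12: x = 18
step 13: x = 33
step 14: x = 8
step 15: x = 27
step 16: x = 18
This matches the log at every step.

no error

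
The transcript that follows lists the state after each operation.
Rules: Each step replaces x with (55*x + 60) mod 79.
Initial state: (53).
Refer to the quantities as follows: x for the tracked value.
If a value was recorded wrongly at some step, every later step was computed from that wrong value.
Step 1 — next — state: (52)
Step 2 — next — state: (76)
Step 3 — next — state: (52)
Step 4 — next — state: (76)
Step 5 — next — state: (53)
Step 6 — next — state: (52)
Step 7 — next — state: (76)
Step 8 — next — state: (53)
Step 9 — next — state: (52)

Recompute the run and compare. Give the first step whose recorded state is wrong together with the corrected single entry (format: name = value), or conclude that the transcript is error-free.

step 3, x = 53

step 1: x = (55*53 + 60) mod 79 = 52 -> consistent with the transcript
step 2: x = (55*52 + 60) mod 79 = 76 -> confirmed correct
step 3: x = (55*76 + 60) mod 79 = 53 -> this is not what the transcript shows
First incorrect step: 3; the correct value is x = 53.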